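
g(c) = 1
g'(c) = 0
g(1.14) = 1.00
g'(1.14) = 0.00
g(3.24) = 1.00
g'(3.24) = 0.00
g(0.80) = 1.00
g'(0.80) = 0.00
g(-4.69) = 1.00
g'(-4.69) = 0.00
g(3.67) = 1.00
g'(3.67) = 0.00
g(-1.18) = 1.00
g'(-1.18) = 0.00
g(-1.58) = 1.00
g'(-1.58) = 0.00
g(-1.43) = 1.00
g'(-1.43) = 0.00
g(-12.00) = 1.00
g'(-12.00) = 0.00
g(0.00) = 1.00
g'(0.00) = 0.00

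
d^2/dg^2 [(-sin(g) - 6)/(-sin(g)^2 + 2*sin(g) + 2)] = (sin(g)^5 + 26*sin(g)^4 - 26*sin(g)^3 + 32*sin(g)^2 + 40*sin(g) - 64)/(2*sin(g) + cos(g)^2 + 1)^3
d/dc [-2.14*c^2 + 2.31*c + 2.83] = 2.31 - 4.28*c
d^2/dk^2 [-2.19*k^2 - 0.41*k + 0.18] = -4.38000000000000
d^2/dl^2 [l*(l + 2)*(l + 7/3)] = 6*l + 26/3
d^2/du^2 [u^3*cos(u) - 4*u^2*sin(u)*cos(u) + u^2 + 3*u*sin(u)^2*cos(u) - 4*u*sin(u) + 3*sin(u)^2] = -u^3*cos(u) - 6*u^2*sin(u) + 8*u^2*sin(2*u) + 4*u*sin(u) + 21*u*cos(u)/4 - 16*u*cos(2*u) + 27*u*cos(3*u)/4 - 3*sin(u)/2 - 4*sin(2*u) + 9*sin(3*u)/2 - 8*cos(u) + 6*cos(2*u) + 2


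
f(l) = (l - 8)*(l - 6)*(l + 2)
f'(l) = (l - 8)*(l - 6) + (l - 8)*(l + 2) + (l - 6)*(l + 2) = 3*l^2 - 24*l + 20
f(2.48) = 87.05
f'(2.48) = -21.07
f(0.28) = 100.68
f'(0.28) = 13.52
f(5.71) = 5.12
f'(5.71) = -19.23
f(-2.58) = -52.65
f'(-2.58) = 101.89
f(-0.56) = 80.86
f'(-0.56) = 34.38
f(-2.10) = -8.18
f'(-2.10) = 83.63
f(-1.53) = 33.73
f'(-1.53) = 63.74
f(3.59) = 59.41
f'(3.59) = -27.50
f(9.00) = 33.00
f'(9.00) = 47.00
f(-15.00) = -6279.00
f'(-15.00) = 1055.00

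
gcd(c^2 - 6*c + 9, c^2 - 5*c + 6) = c - 3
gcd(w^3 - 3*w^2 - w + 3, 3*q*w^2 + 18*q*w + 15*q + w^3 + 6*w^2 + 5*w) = w + 1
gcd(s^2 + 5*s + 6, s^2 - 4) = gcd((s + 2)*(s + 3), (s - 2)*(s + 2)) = s + 2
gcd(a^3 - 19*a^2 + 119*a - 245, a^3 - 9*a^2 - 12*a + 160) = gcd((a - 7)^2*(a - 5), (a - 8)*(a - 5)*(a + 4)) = a - 5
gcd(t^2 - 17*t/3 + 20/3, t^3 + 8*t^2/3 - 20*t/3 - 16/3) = 1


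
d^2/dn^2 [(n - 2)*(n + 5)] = 2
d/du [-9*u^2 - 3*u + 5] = -18*u - 3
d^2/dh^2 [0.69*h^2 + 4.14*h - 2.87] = 1.38000000000000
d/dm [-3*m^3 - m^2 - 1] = m*(-9*m - 2)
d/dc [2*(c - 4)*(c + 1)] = 4*c - 6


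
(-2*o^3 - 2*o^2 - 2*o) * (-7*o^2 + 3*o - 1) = 14*o^5 + 8*o^4 + 10*o^3 - 4*o^2 + 2*o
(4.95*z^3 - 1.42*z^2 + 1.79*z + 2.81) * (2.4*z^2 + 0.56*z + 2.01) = 11.88*z^5 - 0.636*z^4 + 13.4503*z^3 + 4.8922*z^2 + 5.1715*z + 5.6481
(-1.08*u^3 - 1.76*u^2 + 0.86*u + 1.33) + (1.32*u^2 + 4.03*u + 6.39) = -1.08*u^3 - 0.44*u^2 + 4.89*u + 7.72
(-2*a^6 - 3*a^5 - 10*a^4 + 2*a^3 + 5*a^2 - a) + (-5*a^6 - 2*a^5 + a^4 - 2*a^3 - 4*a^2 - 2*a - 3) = -7*a^6 - 5*a^5 - 9*a^4 + a^2 - 3*a - 3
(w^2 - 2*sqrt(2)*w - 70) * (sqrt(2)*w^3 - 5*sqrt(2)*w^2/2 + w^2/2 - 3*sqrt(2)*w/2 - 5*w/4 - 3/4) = sqrt(2)*w^5 - 5*sqrt(2)*w^4/2 - 7*w^4/2 - 145*sqrt(2)*w^3/2 + 35*w^3/4 - 119*w^2/4 + 355*sqrt(2)*w^2/2 + 175*w/2 + 213*sqrt(2)*w/2 + 105/2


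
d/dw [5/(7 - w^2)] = 10*w/(w^2 - 7)^2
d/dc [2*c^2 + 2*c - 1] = 4*c + 2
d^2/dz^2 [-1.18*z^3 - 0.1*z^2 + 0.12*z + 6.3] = -7.08*z - 0.2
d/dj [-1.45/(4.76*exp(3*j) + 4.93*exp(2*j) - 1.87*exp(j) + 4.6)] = (20.706*exp(2*j) + 14.297*exp(j) - 2.7115)*exp(j)/(4.76*exp(3*j) + 4.93*exp(2*j) - 1.87*exp(j) + 4.6)^2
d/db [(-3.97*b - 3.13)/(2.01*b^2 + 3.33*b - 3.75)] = (7.9797*b^2 + 12.5826*b + 25.3104)/(4.0401*b^4 + 13.3866*b^3 - 3.9861*b^2 - 24.975*b + 14.0625)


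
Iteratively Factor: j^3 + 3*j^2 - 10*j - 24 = (j + 4)*(j^2 - j - 6) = (j + 2)*(j + 4)*(j - 3)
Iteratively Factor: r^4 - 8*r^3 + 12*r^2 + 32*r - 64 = (r - 4)*(r^3 - 4*r^2 - 4*r + 16) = (r - 4)*(r - 2)*(r^2 - 2*r - 8) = (r - 4)^2*(r - 2)*(r + 2)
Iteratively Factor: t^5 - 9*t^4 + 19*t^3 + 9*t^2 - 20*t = (t)*(t^4 - 9*t^3 + 19*t^2 + 9*t - 20) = t*(t + 1)*(t^3 - 10*t^2 + 29*t - 20) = t*(t - 4)*(t + 1)*(t^2 - 6*t + 5) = t*(t - 5)*(t - 4)*(t + 1)*(t - 1)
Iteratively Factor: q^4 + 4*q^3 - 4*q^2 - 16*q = (q + 4)*(q^3 - 4*q) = (q + 2)*(q + 4)*(q^2 - 2*q) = q*(q + 2)*(q + 4)*(q - 2)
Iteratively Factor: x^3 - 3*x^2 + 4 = (x + 1)*(x^2 - 4*x + 4) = (x - 2)*(x + 1)*(x - 2)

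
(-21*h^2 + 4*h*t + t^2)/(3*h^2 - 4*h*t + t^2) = (7*h + t)/(-h + t)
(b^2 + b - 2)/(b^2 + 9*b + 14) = (b - 1)/(b + 7)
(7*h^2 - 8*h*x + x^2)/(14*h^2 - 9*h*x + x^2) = (-h + x)/(-2*h + x)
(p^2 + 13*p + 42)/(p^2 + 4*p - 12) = (p + 7)/(p - 2)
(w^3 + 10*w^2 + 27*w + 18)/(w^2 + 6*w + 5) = (w^2 + 9*w + 18)/(w + 5)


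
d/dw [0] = 0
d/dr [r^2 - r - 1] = 2*r - 1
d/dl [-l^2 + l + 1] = 1 - 2*l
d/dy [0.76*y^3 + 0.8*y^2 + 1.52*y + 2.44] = 2.28*y^2 + 1.6*y + 1.52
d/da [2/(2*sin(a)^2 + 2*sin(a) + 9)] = -(4*sin(2*a) + 4*cos(a))/(2*sin(a) - cos(2*a) + 10)^2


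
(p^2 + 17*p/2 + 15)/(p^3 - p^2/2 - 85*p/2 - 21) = (2*p + 5)/(2*p^2 - 13*p - 7)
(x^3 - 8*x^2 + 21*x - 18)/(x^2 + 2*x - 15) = (x^2 - 5*x + 6)/(x + 5)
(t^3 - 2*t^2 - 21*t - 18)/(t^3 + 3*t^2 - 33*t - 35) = (t^2 - 3*t - 18)/(t^2 + 2*t - 35)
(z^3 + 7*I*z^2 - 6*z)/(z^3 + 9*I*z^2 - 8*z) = (z + 6*I)/(z + 8*I)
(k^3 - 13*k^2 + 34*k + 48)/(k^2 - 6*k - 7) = (k^2 - 14*k + 48)/(k - 7)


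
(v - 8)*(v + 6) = v^2 - 2*v - 48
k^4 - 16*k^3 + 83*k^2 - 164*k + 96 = (k - 8)*(k - 4)*(k - 3)*(k - 1)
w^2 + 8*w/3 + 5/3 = (w + 1)*(w + 5/3)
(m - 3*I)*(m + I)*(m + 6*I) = m^3 + 4*I*m^2 + 15*m + 18*I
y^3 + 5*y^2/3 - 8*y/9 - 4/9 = (y - 2/3)*(y + 1/3)*(y + 2)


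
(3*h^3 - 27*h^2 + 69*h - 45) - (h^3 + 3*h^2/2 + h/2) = 2*h^3 - 57*h^2/2 + 137*h/2 - 45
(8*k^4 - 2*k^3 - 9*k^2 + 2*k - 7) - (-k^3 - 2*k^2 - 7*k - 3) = 8*k^4 - k^3 - 7*k^2 + 9*k - 4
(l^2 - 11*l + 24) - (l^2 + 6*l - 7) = 31 - 17*l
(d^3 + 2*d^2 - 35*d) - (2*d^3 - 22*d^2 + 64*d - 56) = -d^3 + 24*d^2 - 99*d + 56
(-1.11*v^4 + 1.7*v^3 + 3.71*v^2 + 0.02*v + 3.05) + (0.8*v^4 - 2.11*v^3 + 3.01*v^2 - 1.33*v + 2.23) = -0.31*v^4 - 0.41*v^3 + 6.72*v^2 - 1.31*v + 5.28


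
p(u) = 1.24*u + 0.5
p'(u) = 1.24000000000000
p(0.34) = 0.92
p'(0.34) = 1.24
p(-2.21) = -2.24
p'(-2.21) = 1.24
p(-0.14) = 0.33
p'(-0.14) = 1.24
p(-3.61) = -3.98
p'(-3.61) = 1.24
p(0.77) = 1.45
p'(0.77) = 1.24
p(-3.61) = -3.98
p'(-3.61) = 1.24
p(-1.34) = -1.16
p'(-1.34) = 1.24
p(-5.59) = -6.43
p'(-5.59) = 1.24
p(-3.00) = -3.22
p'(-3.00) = 1.24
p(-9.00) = -10.66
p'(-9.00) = 1.24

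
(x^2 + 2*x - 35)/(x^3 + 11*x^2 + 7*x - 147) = (x - 5)/(x^2 + 4*x - 21)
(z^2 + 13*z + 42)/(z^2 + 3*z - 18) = (z + 7)/(z - 3)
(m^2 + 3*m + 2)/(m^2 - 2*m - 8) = (m + 1)/(m - 4)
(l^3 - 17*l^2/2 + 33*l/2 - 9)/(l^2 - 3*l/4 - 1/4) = 2*(2*l^2 - 15*l + 18)/(4*l + 1)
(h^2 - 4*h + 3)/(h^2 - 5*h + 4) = (h - 3)/(h - 4)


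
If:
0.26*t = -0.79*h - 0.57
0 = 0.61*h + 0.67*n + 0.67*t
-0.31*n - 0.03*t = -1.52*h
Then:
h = 0.65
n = 3.57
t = -4.15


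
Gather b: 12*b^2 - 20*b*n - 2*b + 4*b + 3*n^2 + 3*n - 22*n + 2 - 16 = 12*b^2 + b*(2 - 20*n) + 3*n^2 - 19*n - 14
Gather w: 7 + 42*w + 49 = 42*w + 56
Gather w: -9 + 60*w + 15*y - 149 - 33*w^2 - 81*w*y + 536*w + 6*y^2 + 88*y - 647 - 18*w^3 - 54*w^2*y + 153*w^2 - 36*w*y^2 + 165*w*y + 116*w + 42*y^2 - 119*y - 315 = -18*w^3 + w^2*(120 - 54*y) + w*(-36*y^2 + 84*y + 712) + 48*y^2 - 16*y - 1120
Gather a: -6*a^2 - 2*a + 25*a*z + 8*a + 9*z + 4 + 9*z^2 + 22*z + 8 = -6*a^2 + a*(25*z + 6) + 9*z^2 + 31*z + 12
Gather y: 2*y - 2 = 2*y - 2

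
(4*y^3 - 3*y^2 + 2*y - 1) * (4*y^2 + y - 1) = 16*y^5 - 8*y^4 + y^3 + y^2 - 3*y + 1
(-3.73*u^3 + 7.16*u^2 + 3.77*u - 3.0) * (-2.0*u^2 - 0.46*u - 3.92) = 7.46*u^5 - 12.6042*u^4 + 3.788*u^3 - 23.8014*u^2 - 13.3984*u + 11.76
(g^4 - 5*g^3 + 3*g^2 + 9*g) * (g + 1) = g^5 - 4*g^4 - 2*g^3 + 12*g^2 + 9*g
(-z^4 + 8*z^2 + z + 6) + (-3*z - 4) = -z^4 + 8*z^2 - 2*z + 2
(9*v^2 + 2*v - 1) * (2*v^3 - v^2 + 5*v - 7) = 18*v^5 - 5*v^4 + 41*v^3 - 52*v^2 - 19*v + 7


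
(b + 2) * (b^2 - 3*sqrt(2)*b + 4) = b^3 - 3*sqrt(2)*b^2 + 2*b^2 - 6*sqrt(2)*b + 4*b + 8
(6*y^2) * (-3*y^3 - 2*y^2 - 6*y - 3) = -18*y^5 - 12*y^4 - 36*y^3 - 18*y^2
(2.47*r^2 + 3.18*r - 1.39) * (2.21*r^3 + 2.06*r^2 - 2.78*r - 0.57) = 5.4587*r^5 + 12.116*r^4 - 3.3877*r^3 - 13.1117*r^2 + 2.0516*r + 0.7923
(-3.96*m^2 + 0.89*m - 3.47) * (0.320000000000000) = -1.2672*m^2 + 0.2848*m - 1.1104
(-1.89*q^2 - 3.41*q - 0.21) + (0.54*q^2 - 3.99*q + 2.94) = -1.35*q^2 - 7.4*q + 2.73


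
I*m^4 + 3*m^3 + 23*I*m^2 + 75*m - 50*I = (m - 5*I)*(m - 2*I)*(m + 5*I)*(I*m + 1)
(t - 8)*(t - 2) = t^2 - 10*t + 16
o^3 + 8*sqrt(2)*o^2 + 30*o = o*(o + 3*sqrt(2))*(o + 5*sqrt(2))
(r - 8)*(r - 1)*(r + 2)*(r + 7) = r^4 - 59*r^2 - 54*r + 112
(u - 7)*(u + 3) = u^2 - 4*u - 21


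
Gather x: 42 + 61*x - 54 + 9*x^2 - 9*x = 9*x^2 + 52*x - 12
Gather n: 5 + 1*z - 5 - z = 0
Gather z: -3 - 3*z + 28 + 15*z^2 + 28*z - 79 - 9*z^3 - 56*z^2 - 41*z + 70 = -9*z^3 - 41*z^2 - 16*z + 16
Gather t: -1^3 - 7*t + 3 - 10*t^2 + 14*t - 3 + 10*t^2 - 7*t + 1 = 0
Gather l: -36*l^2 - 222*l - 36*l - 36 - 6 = -36*l^2 - 258*l - 42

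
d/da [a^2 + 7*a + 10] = 2*a + 7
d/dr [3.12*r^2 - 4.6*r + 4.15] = 6.24*r - 4.6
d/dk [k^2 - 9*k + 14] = 2*k - 9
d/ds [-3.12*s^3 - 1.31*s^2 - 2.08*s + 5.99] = -9.36*s^2 - 2.62*s - 2.08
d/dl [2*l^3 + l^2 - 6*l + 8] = 6*l^2 + 2*l - 6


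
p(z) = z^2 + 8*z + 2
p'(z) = 2*z + 8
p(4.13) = 52.10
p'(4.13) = 16.26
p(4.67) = 61.17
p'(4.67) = 17.34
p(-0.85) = -4.08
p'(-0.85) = 6.30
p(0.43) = 5.62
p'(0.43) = 8.86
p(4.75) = 62.56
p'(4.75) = 17.50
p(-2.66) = -12.20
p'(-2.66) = 2.68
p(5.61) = 78.35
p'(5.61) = 19.22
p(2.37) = 26.58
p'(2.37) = 12.74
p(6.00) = 86.00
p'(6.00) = 20.00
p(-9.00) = 11.00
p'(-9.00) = -10.00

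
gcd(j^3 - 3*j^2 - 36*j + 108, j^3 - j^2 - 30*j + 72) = j^2 + 3*j - 18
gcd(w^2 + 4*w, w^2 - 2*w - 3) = 1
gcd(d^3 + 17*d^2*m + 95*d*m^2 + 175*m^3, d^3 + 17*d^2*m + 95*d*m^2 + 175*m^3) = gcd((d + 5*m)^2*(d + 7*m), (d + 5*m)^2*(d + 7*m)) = d^3 + 17*d^2*m + 95*d*m^2 + 175*m^3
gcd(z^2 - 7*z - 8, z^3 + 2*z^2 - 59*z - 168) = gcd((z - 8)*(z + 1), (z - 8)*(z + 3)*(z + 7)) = z - 8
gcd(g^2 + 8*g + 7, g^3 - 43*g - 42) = g + 1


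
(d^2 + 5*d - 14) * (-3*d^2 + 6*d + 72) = -3*d^4 - 9*d^3 + 144*d^2 + 276*d - 1008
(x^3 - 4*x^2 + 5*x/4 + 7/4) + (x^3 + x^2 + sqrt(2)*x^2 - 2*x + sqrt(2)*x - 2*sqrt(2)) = 2*x^3 - 3*x^2 + sqrt(2)*x^2 - 3*x/4 + sqrt(2)*x - 2*sqrt(2) + 7/4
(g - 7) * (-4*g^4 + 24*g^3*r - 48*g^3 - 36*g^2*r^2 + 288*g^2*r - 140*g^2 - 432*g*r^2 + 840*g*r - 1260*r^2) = -4*g^5 + 24*g^4*r - 20*g^4 - 36*g^3*r^2 + 120*g^3*r + 196*g^3 - 180*g^2*r^2 - 1176*g^2*r + 980*g^2 + 1764*g*r^2 - 5880*g*r + 8820*r^2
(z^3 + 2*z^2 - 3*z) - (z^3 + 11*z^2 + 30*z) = -9*z^2 - 33*z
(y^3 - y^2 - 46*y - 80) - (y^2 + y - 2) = y^3 - 2*y^2 - 47*y - 78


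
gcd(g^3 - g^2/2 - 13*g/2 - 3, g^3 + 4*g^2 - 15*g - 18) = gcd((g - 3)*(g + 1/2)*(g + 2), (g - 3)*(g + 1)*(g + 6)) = g - 3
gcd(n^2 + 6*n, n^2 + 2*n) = n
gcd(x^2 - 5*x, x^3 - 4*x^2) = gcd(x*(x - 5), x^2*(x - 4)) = x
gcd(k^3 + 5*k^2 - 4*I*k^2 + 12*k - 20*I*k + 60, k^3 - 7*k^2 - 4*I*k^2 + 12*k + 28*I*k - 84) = k^2 - 4*I*k + 12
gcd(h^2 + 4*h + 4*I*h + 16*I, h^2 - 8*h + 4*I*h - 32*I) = h + 4*I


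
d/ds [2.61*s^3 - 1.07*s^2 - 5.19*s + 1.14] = 7.83*s^2 - 2.14*s - 5.19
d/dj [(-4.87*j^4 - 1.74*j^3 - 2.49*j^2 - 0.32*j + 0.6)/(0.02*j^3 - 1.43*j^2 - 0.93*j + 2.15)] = (-0.0974*j^6 + 13.9282*j^5 + 16.1253*j^4 - 38.6328*j^3 - 9.4009*j^2 - 8.991*j - 0.13)/(0.0004*j^6 - 0.0572*j^5 + 2.0077*j^4 + 2.7458*j^3 - 5.2841*j^2 - 3.999*j + 4.6225)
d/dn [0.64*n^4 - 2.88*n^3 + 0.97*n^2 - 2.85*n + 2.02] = 2.56*n^3 - 8.64*n^2 + 1.94*n - 2.85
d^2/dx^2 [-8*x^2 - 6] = -16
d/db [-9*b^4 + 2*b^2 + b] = -36*b^3 + 4*b + 1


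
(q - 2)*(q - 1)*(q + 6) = q^3 + 3*q^2 - 16*q + 12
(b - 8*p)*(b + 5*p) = b^2 - 3*b*p - 40*p^2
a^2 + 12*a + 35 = (a + 5)*(a + 7)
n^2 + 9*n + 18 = (n + 3)*(n + 6)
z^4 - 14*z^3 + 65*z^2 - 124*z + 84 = (z - 7)*(z - 3)*(z - 2)^2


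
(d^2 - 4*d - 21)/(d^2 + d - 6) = (d - 7)/(d - 2)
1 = 1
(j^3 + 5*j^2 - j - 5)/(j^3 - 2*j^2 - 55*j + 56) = (j^2 + 6*j + 5)/(j^2 - j - 56)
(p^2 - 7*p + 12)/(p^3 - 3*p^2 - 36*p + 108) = (p - 4)/(p^2 - 36)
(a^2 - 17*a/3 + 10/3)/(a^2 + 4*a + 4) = (3*a^2 - 17*a + 10)/(3*(a^2 + 4*a + 4))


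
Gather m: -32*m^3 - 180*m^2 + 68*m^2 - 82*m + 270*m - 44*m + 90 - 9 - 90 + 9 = -32*m^3 - 112*m^2 + 144*m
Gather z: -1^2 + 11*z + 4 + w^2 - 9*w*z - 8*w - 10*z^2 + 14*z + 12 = w^2 - 8*w - 10*z^2 + z*(25 - 9*w) + 15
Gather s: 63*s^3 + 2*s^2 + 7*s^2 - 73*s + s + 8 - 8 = 63*s^3 + 9*s^2 - 72*s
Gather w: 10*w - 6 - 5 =10*w - 11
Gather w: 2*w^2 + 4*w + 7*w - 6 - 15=2*w^2 + 11*w - 21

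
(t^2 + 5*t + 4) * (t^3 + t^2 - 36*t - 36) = t^5 + 6*t^4 - 27*t^3 - 212*t^2 - 324*t - 144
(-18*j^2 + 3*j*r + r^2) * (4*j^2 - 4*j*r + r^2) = -72*j^4 + 84*j^3*r - 26*j^2*r^2 - j*r^3 + r^4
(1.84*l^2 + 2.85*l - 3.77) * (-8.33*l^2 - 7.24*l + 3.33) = -15.3272*l^4 - 37.0621*l^3 + 16.8973*l^2 + 36.7853*l - 12.5541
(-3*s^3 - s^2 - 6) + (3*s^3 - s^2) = -2*s^2 - 6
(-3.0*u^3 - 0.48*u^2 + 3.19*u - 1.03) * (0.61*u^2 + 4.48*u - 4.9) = -1.83*u^5 - 13.7328*u^4 + 14.4955*u^3 + 16.0149*u^2 - 20.2454*u + 5.047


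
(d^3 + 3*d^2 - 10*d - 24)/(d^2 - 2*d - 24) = (d^2 - d - 6)/(d - 6)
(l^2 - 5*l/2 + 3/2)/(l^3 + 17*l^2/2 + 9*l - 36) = (l - 1)/(l^2 + 10*l + 24)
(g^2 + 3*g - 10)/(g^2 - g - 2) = (g + 5)/(g + 1)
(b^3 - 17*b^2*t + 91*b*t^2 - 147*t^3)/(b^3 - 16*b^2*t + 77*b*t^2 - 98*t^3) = (-b + 3*t)/(-b + 2*t)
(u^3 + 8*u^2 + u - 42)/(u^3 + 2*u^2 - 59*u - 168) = (u - 2)/(u - 8)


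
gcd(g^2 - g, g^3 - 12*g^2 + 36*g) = g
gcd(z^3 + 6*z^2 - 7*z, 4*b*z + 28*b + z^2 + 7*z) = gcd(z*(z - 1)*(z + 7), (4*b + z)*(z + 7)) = z + 7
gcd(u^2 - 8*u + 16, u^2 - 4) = 1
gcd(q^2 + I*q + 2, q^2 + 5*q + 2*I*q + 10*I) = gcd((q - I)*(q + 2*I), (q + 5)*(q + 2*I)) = q + 2*I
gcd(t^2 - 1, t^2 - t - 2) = t + 1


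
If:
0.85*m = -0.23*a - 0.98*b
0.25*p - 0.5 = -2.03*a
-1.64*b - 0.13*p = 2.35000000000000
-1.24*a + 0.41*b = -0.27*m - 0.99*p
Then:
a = 0.20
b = -1.47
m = 1.64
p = 0.41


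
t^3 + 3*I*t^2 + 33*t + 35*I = (t - 5*I)*(t + I)*(t + 7*I)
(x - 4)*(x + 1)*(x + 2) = x^3 - x^2 - 10*x - 8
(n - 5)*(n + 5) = n^2 - 25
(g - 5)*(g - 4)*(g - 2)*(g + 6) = g^4 - 5*g^3 - 28*g^2 + 188*g - 240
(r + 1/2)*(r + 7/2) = r^2 + 4*r + 7/4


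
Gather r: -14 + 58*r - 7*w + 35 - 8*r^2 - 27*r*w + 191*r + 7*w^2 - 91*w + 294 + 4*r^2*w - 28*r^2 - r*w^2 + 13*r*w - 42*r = r^2*(4*w - 36) + r*(-w^2 - 14*w + 207) + 7*w^2 - 98*w + 315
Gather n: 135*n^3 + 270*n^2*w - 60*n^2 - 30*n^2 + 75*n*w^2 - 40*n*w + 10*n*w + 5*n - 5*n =135*n^3 + n^2*(270*w - 90) + n*(75*w^2 - 30*w)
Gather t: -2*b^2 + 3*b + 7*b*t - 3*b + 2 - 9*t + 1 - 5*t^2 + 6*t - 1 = -2*b^2 - 5*t^2 + t*(7*b - 3) + 2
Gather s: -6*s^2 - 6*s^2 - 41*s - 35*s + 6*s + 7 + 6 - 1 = -12*s^2 - 70*s + 12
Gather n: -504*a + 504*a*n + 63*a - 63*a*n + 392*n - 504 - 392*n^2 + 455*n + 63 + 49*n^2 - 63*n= -441*a - 343*n^2 + n*(441*a + 784) - 441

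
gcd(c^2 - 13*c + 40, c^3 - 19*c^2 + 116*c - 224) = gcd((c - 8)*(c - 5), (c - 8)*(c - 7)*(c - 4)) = c - 8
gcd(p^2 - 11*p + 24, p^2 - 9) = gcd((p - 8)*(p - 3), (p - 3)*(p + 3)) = p - 3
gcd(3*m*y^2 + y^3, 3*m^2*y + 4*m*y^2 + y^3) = 3*m*y + y^2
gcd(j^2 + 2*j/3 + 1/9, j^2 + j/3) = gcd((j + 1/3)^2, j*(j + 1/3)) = j + 1/3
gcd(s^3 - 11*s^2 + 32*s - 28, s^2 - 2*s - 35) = s - 7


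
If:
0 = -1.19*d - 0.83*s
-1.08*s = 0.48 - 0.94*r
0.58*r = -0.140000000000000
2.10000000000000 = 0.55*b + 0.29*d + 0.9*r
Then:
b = 3.97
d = 0.46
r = -0.24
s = -0.65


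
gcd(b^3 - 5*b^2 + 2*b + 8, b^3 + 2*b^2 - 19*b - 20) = b^2 - 3*b - 4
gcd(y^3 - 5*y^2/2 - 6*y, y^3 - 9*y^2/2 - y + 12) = y^2 - 5*y/2 - 6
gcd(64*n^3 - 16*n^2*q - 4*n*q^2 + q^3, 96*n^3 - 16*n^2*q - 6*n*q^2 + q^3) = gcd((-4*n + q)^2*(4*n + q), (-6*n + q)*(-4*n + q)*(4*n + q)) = -16*n^2 + q^2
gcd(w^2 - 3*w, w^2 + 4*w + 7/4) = 1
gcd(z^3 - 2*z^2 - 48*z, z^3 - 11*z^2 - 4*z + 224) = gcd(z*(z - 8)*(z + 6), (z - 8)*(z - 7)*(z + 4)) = z - 8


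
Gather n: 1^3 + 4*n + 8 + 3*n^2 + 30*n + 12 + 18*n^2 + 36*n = 21*n^2 + 70*n + 21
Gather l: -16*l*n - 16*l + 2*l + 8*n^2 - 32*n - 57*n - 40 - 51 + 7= l*(-16*n - 14) + 8*n^2 - 89*n - 84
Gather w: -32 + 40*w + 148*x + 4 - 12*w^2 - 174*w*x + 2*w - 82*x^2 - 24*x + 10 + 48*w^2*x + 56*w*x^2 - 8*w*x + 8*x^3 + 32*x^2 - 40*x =w^2*(48*x - 12) + w*(56*x^2 - 182*x + 42) + 8*x^3 - 50*x^2 + 84*x - 18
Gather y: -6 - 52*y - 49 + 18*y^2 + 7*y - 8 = 18*y^2 - 45*y - 63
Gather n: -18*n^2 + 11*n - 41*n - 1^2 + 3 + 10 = -18*n^2 - 30*n + 12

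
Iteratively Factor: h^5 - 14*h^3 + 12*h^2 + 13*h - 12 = (h + 1)*(h^4 - h^3 - 13*h^2 + 25*h - 12) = (h + 1)*(h + 4)*(h^3 - 5*h^2 + 7*h - 3) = (h - 1)*(h + 1)*(h + 4)*(h^2 - 4*h + 3) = (h - 3)*(h - 1)*(h + 1)*(h + 4)*(h - 1)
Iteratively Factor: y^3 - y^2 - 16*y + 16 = (y - 4)*(y^2 + 3*y - 4) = (y - 4)*(y - 1)*(y + 4)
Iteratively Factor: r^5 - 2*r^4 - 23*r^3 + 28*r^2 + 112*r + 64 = (r - 4)*(r^4 + 2*r^3 - 15*r^2 - 32*r - 16) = (r - 4)*(r + 1)*(r^3 + r^2 - 16*r - 16) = (r - 4)^2*(r + 1)*(r^2 + 5*r + 4) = (r - 4)^2*(r + 1)*(r + 4)*(r + 1)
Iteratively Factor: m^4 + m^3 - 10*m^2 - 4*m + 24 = (m - 2)*(m^3 + 3*m^2 - 4*m - 12) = (m - 2)*(m + 2)*(m^2 + m - 6) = (m - 2)^2*(m + 2)*(m + 3)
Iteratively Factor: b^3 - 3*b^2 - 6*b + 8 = (b - 1)*(b^2 - 2*b - 8) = (b - 4)*(b - 1)*(b + 2)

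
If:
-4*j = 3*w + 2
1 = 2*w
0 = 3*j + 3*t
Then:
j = -7/8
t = 7/8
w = 1/2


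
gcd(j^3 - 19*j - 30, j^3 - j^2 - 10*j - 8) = j + 2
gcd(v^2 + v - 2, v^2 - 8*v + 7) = v - 1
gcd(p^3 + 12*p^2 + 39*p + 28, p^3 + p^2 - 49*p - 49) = p^2 + 8*p + 7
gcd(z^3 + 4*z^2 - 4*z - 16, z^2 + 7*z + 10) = z + 2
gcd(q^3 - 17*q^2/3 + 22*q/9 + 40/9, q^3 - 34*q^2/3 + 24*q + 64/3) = q + 2/3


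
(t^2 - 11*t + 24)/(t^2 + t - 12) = (t - 8)/(t + 4)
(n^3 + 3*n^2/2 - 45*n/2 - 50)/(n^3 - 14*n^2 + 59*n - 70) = (n^2 + 13*n/2 + 10)/(n^2 - 9*n + 14)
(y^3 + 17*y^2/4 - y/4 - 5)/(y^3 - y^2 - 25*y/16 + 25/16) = 4*(y + 4)/(4*y - 5)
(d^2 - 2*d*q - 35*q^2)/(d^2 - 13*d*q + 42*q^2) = (-d - 5*q)/(-d + 6*q)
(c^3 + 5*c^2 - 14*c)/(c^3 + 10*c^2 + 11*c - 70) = c/(c + 5)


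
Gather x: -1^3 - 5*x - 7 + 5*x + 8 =0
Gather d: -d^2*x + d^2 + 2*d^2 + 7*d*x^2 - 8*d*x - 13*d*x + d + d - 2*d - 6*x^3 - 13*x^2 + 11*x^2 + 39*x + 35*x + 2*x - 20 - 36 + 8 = d^2*(3 - x) + d*(7*x^2 - 21*x) - 6*x^3 - 2*x^2 + 76*x - 48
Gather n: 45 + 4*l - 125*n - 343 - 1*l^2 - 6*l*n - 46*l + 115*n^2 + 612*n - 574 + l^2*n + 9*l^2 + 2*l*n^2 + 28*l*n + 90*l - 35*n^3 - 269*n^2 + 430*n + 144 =8*l^2 + 48*l - 35*n^3 + n^2*(2*l - 154) + n*(l^2 + 22*l + 917) - 728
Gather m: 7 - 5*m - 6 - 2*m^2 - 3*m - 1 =-2*m^2 - 8*m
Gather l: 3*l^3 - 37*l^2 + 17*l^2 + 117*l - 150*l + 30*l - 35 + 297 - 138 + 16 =3*l^3 - 20*l^2 - 3*l + 140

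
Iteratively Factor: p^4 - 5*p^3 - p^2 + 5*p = (p + 1)*(p^3 - 6*p^2 + 5*p) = (p - 5)*(p + 1)*(p^2 - p) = p*(p - 5)*(p + 1)*(p - 1)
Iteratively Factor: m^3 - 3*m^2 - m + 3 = (m - 1)*(m^2 - 2*m - 3) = (m - 1)*(m + 1)*(m - 3)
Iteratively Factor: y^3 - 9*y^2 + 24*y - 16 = (y - 1)*(y^2 - 8*y + 16) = (y - 4)*(y - 1)*(y - 4)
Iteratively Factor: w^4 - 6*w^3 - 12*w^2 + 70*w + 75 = (w - 5)*(w^3 - w^2 - 17*w - 15) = (w - 5)^2*(w^2 + 4*w + 3) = (w - 5)^2*(w + 1)*(w + 3)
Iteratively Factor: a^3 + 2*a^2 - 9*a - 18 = (a + 3)*(a^2 - a - 6) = (a + 2)*(a + 3)*(a - 3)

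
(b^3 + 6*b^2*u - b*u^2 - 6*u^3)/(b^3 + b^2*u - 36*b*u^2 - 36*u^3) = (-b + u)/(-b + 6*u)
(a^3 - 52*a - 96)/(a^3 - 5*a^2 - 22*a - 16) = (a + 6)/(a + 1)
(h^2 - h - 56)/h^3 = (h^2 - h - 56)/h^3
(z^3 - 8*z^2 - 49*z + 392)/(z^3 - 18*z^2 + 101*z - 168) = (z + 7)/(z - 3)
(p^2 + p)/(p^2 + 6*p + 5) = p/(p + 5)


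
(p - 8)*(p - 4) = p^2 - 12*p + 32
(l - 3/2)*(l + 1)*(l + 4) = l^3 + 7*l^2/2 - 7*l/2 - 6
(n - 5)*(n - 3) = n^2 - 8*n + 15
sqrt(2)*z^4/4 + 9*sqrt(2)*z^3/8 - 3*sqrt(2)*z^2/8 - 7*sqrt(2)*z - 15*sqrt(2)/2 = (z/2 + 1)*(z - 5/2)*(z + 3)*(sqrt(2)*z/2 + sqrt(2))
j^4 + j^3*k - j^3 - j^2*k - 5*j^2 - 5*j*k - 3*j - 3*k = (j - 3)*(j + 1)^2*(j + k)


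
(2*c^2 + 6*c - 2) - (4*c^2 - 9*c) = -2*c^2 + 15*c - 2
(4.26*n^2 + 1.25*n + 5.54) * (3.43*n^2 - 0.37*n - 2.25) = 14.6118*n^4 + 2.7113*n^3 + 8.9547*n^2 - 4.8623*n - 12.465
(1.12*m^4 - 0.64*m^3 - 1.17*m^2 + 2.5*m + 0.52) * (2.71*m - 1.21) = 3.0352*m^5 - 3.0896*m^4 - 2.3963*m^3 + 8.1907*m^2 - 1.6158*m - 0.6292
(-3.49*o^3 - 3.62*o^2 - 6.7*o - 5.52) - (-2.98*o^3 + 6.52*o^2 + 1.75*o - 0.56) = -0.51*o^3 - 10.14*o^2 - 8.45*o - 4.96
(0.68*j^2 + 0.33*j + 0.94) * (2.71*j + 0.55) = 1.8428*j^3 + 1.2683*j^2 + 2.7289*j + 0.517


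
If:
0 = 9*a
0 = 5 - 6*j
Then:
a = 0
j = 5/6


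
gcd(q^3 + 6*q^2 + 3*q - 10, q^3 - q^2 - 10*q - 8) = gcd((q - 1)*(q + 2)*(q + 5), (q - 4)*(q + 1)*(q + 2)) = q + 2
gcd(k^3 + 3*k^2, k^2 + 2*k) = k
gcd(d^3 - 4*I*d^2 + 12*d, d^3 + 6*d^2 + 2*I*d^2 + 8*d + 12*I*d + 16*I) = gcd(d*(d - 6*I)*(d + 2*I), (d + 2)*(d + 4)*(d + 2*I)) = d + 2*I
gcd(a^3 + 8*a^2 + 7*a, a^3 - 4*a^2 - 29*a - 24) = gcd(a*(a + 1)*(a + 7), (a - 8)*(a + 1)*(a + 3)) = a + 1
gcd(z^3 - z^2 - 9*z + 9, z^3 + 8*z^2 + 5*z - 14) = z - 1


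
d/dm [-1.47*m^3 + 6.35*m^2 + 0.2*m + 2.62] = -4.41*m^2 + 12.7*m + 0.2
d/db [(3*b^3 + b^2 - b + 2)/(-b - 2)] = (-6*b^3 - 19*b^2 - 4*b + 4)/(b^2 + 4*b + 4)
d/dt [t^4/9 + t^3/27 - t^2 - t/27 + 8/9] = 4*t^3/9 + t^2/9 - 2*t - 1/27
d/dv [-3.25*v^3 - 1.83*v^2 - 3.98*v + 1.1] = -9.75*v^2 - 3.66*v - 3.98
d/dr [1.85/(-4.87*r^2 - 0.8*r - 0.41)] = (18.019*r + 1.48)/(4.87*r^2 + 0.8*r + 0.41)^2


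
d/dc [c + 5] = 1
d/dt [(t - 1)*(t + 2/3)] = 2*t - 1/3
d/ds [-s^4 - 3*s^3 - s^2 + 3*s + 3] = -4*s^3 - 9*s^2 - 2*s + 3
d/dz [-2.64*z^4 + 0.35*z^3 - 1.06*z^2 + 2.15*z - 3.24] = -10.56*z^3 + 1.05*z^2 - 2.12*z + 2.15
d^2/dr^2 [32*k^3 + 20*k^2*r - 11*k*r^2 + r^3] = -22*k + 6*r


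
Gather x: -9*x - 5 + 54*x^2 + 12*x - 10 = 54*x^2 + 3*x - 15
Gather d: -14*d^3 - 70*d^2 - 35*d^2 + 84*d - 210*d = -14*d^3 - 105*d^2 - 126*d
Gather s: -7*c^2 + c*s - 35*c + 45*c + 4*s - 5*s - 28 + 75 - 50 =-7*c^2 + 10*c + s*(c - 1) - 3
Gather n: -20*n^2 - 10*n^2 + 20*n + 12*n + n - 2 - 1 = -30*n^2 + 33*n - 3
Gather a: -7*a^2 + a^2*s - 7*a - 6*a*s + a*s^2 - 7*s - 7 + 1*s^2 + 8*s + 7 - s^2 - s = a^2*(s - 7) + a*(s^2 - 6*s - 7)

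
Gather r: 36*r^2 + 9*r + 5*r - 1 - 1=36*r^2 + 14*r - 2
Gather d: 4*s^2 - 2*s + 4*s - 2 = 4*s^2 + 2*s - 2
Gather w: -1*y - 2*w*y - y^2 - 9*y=-2*w*y - y^2 - 10*y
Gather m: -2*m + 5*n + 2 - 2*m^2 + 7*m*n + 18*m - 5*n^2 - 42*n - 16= -2*m^2 + m*(7*n + 16) - 5*n^2 - 37*n - 14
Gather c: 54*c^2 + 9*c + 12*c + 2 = 54*c^2 + 21*c + 2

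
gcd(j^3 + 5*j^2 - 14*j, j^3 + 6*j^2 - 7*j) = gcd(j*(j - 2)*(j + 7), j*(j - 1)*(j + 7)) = j^2 + 7*j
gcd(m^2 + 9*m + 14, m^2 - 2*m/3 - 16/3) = m + 2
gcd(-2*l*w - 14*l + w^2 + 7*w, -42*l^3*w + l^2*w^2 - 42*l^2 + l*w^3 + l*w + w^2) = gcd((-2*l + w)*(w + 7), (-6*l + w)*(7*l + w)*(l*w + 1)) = 1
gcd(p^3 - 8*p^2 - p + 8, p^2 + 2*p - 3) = p - 1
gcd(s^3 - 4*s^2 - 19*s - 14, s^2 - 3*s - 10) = s + 2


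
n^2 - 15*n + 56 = (n - 8)*(n - 7)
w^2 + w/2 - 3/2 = (w - 1)*(w + 3/2)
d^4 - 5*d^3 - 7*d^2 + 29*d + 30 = (d - 5)*(d - 3)*(d + 1)*(d + 2)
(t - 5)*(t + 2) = t^2 - 3*t - 10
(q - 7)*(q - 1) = q^2 - 8*q + 7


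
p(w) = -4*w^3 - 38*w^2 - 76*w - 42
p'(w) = -12*w^2 - 76*w - 76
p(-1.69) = -2.78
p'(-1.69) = 18.17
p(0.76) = -123.46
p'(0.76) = -140.69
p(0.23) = -61.54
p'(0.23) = -94.11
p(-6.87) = -16.39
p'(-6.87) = -120.24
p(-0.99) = -0.12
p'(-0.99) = -12.52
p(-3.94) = -87.80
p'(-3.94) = 37.16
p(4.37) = -1433.62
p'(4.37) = -637.28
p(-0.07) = -36.86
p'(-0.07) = -70.74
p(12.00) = -13338.00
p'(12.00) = -2716.00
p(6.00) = -2730.00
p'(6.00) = -964.00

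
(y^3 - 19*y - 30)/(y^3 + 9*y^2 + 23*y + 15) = (y^2 - 3*y - 10)/(y^2 + 6*y + 5)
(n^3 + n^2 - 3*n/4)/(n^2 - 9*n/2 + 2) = n*(2*n + 3)/(2*(n - 4))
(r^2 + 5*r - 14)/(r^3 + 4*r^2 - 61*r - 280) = (r - 2)/(r^2 - 3*r - 40)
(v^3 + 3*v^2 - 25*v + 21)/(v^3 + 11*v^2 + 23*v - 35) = (v - 3)/(v + 5)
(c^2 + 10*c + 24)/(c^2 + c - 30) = (c + 4)/(c - 5)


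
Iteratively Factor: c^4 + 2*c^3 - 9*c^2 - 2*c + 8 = (c + 1)*(c^3 + c^2 - 10*c + 8) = (c + 1)*(c + 4)*(c^2 - 3*c + 2) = (c - 2)*(c + 1)*(c + 4)*(c - 1)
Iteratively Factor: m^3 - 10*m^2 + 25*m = (m - 5)*(m^2 - 5*m) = m*(m - 5)*(m - 5)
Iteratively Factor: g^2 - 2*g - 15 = (g - 5)*(g + 3)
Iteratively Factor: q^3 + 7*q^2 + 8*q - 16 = (q + 4)*(q^2 + 3*q - 4) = (q + 4)^2*(q - 1)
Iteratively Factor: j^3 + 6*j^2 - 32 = (j - 2)*(j^2 + 8*j + 16) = (j - 2)*(j + 4)*(j + 4)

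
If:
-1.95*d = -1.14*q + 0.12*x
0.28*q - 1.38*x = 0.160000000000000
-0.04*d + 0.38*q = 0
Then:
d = 0.01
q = 0.00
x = -0.12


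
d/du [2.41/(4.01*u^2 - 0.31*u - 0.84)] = (0.7471 - 19.3282*u)/(-4.01*u^2 + 0.31*u + 0.84)^2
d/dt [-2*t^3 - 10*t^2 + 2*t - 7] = -6*t^2 - 20*t + 2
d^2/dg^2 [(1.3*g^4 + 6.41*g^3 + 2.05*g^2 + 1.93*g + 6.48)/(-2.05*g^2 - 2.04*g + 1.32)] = (-10.9265*g^6 - 32.6196*g^5 - 11.35368*g^4 - 31.107842*g^3 - 120.293352*g^2 - 260.944344*g - 106.542144)/(8.615125*g^6 + 25.7193*g^5 + 8.95194*g^4 - 24.631776*g^3 - 5.764176*g^2 + 10.663488*g - 2.299968)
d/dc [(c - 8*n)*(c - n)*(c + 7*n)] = 3*c^2 - 4*c*n - 55*n^2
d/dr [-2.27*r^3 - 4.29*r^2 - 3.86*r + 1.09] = -6.81*r^2 - 8.58*r - 3.86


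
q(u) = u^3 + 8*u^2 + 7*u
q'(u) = 3*u^2 + 16*u + 7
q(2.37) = 74.84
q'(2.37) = 61.77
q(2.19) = 64.20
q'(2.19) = 56.43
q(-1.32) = 2.40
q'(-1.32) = -8.89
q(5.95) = 535.51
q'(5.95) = 208.41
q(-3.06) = 24.84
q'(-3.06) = -13.87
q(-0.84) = -0.83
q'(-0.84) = -4.32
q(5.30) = 410.70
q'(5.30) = 176.07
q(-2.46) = 16.31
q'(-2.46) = -14.21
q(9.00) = 1440.00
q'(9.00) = 394.00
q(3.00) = 120.00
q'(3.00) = 82.00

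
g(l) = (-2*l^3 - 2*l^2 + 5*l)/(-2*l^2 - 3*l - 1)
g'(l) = (4*l + 3)*(-2*l^3 - 2*l^2 + 5*l)/(-2*l^2 - 3*l - 1)^2 + (-6*l^2 - 4*l + 5)/(-2*l^2 - 3*l - 1) = (4*l^4 + 12*l^3 + 22*l^2 + 4*l - 5)/(4*l^4 + 12*l^3 + 13*l^2 + 6*l + 1)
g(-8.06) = -8.22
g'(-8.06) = 1.05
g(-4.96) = -4.81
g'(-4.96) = 1.18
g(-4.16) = -3.83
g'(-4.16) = 1.30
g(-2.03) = 0.53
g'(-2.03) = 4.54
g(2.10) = 1.04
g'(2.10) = 1.11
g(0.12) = -0.41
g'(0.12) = -2.17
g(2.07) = 1.01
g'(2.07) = 1.11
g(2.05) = 0.99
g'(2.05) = 1.11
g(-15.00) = -15.33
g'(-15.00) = 1.01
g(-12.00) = -12.28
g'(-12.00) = 1.02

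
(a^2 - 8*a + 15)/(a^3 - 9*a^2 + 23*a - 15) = 1/(a - 1)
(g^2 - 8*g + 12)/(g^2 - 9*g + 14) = (g - 6)/(g - 7)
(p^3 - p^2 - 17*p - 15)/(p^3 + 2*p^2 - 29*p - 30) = (p + 3)/(p + 6)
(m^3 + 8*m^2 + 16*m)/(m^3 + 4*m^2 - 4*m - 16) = m*(m + 4)/(m^2 - 4)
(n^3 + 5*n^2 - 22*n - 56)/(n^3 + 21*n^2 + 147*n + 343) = (n^2 - 2*n - 8)/(n^2 + 14*n + 49)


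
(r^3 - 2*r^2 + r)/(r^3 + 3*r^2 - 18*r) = (r^2 - 2*r + 1)/(r^2 + 3*r - 18)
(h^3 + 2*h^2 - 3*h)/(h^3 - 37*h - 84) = h*(h - 1)/(h^2 - 3*h - 28)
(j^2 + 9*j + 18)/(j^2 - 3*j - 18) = (j + 6)/(j - 6)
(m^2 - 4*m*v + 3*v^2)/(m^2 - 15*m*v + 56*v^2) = (m^2 - 4*m*v + 3*v^2)/(m^2 - 15*m*v + 56*v^2)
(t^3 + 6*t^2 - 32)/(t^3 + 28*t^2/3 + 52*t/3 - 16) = 3*(t^2 + 2*t - 8)/(3*t^2 + 16*t - 12)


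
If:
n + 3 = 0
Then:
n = -3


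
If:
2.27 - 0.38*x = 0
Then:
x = 5.97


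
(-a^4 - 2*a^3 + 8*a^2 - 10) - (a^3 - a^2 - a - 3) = -a^4 - 3*a^3 + 9*a^2 + a - 7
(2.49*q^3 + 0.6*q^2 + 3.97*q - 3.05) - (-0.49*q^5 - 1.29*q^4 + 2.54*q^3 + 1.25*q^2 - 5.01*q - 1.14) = 0.49*q^5 + 1.29*q^4 - 0.0499999999999998*q^3 - 0.65*q^2 + 8.98*q - 1.91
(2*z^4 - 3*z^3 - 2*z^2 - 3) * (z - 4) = 2*z^5 - 11*z^4 + 10*z^3 + 8*z^2 - 3*z + 12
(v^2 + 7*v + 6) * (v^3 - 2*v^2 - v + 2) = v^5 + 5*v^4 - 9*v^3 - 17*v^2 + 8*v + 12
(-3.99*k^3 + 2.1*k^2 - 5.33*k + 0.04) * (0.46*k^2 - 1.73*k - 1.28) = -1.8354*k^5 + 7.8687*k^4 - 0.977599999999999*k^3 + 6.5513*k^2 + 6.7532*k - 0.0512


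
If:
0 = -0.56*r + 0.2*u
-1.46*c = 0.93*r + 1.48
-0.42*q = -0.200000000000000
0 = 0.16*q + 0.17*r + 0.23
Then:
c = 0.13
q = 0.48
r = -1.80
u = -5.04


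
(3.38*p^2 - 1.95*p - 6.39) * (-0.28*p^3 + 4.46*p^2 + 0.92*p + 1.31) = -0.9464*p^5 + 15.6208*p^4 - 3.7982*p^3 - 25.8656*p^2 - 8.4333*p - 8.3709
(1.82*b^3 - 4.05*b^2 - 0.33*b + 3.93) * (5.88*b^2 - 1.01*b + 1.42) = 10.7016*b^5 - 25.6522*b^4 + 4.7345*b^3 + 17.6907*b^2 - 4.4379*b + 5.5806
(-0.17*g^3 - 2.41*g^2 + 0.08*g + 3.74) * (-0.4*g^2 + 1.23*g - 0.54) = 0.068*g^5 + 0.7549*g^4 - 2.9045*g^3 - 0.0962000000000001*g^2 + 4.557*g - 2.0196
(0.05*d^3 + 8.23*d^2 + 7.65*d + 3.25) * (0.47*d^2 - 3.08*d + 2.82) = 0.0235*d^5 + 3.7141*d^4 - 21.6119*d^3 + 1.1741*d^2 + 11.563*d + 9.165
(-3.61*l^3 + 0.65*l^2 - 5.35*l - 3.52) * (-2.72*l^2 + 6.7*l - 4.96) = 9.8192*l^5 - 25.955*l^4 + 36.8126*l^3 - 29.4946*l^2 + 2.952*l + 17.4592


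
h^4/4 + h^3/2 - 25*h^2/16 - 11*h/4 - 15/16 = (h/4 + 1/4)*(h - 5/2)*(h + 1/2)*(h + 3)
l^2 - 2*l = l*(l - 2)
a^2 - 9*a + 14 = (a - 7)*(a - 2)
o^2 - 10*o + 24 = (o - 6)*(o - 4)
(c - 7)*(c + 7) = c^2 - 49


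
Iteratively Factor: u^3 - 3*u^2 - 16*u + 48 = (u - 4)*(u^2 + u - 12) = (u - 4)*(u + 4)*(u - 3)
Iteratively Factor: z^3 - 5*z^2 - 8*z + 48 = (z - 4)*(z^2 - z - 12) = (z - 4)^2*(z + 3)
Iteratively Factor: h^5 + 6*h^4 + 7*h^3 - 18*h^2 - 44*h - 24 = (h + 1)*(h^4 + 5*h^3 + 2*h^2 - 20*h - 24) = (h + 1)*(h + 2)*(h^3 + 3*h^2 - 4*h - 12) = (h - 2)*(h + 1)*(h + 2)*(h^2 + 5*h + 6) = (h - 2)*(h + 1)*(h + 2)^2*(h + 3)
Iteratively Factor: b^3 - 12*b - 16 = (b - 4)*(b^2 + 4*b + 4) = (b - 4)*(b + 2)*(b + 2)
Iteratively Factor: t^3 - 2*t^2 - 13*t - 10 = (t + 2)*(t^2 - 4*t - 5) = (t + 1)*(t + 2)*(t - 5)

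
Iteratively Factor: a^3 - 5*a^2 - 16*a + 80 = (a - 4)*(a^2 - a - 20) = (a - 4)*(a + 4)*(a - 5)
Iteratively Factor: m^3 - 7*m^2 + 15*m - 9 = (m - 1)*(m^2 - 6*m + 9) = (m - 3)*(m - 1)*(m - 3)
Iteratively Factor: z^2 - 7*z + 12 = (z - 4)*(z - 3)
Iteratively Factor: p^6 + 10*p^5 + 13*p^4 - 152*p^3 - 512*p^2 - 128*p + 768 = (p + 4)*(p^5 + 6*p^4 - 11*p^3 - 108*p^2 - 80*p + 192) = (p - 4)*(p + 4)*(p^4 + 10*p^3 + 29*p^2 + 8*p - 48) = (p - 4)*(p - 1)*(p + 4)*(p^3 + 11*p^2 + 40*p + 48) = (p - 4)*(p - 1)*(p + 4)^2*(p^2 + 7*p + 12) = (p - 4)*(p - 1)*(p + 4)^3*(p + 3)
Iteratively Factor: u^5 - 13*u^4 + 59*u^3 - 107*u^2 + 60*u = (u - 1)*(u^4 - 12*u^3 + 47*u^2 - 60*u) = (u - 3)*(u - 1)*(u^3 - 9*u^2 + 20*u) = (u - 5)*(u - 3)*(u - 1)*(u^2 - 4*u) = (u - 5)*(u - 4)*(u - 3)*(u - 1)*(u)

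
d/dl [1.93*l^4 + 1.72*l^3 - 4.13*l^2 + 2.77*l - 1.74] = 7.72*l^3 + 5.16*l^2 - 8.26*l + 2.77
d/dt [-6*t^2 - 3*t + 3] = -12*t - 3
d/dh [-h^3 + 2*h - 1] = 2 - 3*h^2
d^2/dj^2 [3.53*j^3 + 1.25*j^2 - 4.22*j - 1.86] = 21.18*j + 2.5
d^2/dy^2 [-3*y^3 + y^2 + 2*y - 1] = 2 - 18*y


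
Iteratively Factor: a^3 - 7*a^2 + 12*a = (a - 4)*(a^2 - 3*a) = a*(a - 4)*(a - 3)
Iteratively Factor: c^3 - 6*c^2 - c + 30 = (c + 2)*(c^2 - 8*c + 15) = (c - 5)*(c + 2)*(c - 3)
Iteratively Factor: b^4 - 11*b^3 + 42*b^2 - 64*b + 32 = (b - 2)*(b^3 - 9*b^2 + 24*b - 16) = (b - 4)*(b - 2)*(b^2 - 5*b + 4) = (b - 4)^2*(b - 2)*(b - 1)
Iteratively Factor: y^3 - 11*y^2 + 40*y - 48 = (y - 4)*(y^2 - 7*y + 12) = (y - 4)*(y - 3)*(y - 4)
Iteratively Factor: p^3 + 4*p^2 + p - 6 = (p + 2)*(p^2 + 2*p - 3) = (p - 1)*(p + 2)*(p + 3)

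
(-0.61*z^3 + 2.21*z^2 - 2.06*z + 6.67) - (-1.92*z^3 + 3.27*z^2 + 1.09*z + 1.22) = 1.31*z^3 - 1.06*z^2 - 3.15*z + 5.45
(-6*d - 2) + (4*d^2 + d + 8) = 4*d^2 - 5*d + 6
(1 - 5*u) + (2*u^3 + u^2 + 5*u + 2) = 2*u^3 + u^2 + 3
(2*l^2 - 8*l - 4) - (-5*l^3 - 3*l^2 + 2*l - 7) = 5*l^3 + 5*l^2 - 10*l + 3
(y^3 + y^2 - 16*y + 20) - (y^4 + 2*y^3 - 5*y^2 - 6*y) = -y^4 - y^3 + 6*y^2 - 10*y + 20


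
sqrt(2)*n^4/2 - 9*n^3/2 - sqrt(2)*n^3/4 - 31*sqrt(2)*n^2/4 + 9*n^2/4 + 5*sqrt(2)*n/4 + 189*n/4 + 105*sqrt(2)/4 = (n - 7/2)*(n + 3)*(n - 5*sqrt(2))*(sqrt(2)*n/2 + 1/2)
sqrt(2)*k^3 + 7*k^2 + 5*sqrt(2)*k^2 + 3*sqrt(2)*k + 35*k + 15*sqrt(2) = (k + 5)*(k + 3*sqrt(2))*(sqrt(2)*k + 1)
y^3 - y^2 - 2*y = y*(y - 2)*(y + 1)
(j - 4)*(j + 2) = j^2 - 2*j - 8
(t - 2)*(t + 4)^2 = t^3 + 6*t^2 - 32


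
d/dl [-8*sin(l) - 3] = -8*cos(l)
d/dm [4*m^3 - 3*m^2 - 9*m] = 12*m^2 - 6*m - 9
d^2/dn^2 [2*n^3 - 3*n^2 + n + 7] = 12*n - 6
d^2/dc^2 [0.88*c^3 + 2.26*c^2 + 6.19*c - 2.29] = 5.28*c + 4.52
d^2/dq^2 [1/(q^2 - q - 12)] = 2*(q^2 - q - (2*q - 1)^2 - 12)/(-q^2 + q + 12)^3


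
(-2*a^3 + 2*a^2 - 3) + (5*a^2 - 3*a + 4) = -2*a^3 + 7*a^2 - 3*a + 1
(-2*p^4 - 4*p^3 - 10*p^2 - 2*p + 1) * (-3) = 6*p^4 + 12*p^3 + 30*p^2 + 6*p - 3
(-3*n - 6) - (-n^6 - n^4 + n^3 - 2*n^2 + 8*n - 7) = n^6 + n^4 - n^3 + 2*n^2 - 11*n + 1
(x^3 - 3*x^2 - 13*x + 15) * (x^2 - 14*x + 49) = x^5 - 17*x^4 + 78*x^3 + 50*x^2 - 847*x + 735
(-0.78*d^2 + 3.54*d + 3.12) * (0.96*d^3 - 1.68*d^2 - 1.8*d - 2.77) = -0.7488*d^5 + 4.7088*d^4 - 1.548*d^3 - 9.453*d^2 - 15.4218*d - 8.6424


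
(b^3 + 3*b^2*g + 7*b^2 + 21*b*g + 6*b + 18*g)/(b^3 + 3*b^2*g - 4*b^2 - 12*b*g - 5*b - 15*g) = (b + 6)/(b - 5)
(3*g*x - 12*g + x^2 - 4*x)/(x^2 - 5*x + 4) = (3*g + x)/(x - 1)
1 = 1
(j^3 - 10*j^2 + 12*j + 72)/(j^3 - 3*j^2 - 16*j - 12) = (j - 6)/(j + 1)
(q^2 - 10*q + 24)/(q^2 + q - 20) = (q - 6)/(q + 5)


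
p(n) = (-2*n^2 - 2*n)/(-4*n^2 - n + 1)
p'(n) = (-4*n - 2)/(-4*n^2 - n + 1) + (8*n + 1)*(-2*n^2 - 2*n)/(-4*n^2 - n + 1)^2 = 2*(-3*n^2 - 2*n - 1)/(16*n^4 + 8*n^3 - 7*n^2 - 2*n + 1)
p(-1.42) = 0.21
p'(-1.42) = -0.26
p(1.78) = 0.74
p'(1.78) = -0.16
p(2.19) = 0.69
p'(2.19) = -0.10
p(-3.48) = 0.39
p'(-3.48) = -0.03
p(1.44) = 0.80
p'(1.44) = -0.26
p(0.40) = 28.00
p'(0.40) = -2850.00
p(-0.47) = 0.85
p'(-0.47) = -4.20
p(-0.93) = -0.09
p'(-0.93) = -1.48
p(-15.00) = 0.48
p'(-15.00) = 0.00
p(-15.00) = 0.48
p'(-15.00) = 0.00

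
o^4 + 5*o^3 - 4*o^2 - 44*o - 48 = (o - 3)*(o + 2)^2*(o + 4)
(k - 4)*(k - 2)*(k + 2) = k^3 - 4*k^2 - 4*k + 16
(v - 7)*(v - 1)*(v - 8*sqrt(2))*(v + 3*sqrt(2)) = v^4 - 8*v^3 - 5*sqrt(2)*v^3 - 41*v^2 + 40*sqrt(2)*v^2 - 35*sqrt(2)*v + 384*v - 336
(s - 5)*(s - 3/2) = s^2 - 13*s/2 + 15/2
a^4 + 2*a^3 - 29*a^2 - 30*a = a*(a - 5)*(a + 1)*(a + 6)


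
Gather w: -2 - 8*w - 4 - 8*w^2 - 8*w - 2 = -8*w^2 - 16*w - 8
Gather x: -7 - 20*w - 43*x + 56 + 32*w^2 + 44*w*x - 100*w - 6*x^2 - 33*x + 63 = 32*w^2 - 120*w - 6*x^2 + x*(44*w - 76) + 112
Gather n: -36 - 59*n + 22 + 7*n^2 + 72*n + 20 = 7*n^2 + 13*n + 6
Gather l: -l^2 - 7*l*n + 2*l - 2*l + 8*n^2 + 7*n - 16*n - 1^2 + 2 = -l^2 - 7*l*n + 8*n^2 - 9*n + 1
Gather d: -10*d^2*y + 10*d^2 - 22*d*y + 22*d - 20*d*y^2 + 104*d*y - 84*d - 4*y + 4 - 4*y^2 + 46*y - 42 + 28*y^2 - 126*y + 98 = d^2*(10 - 10*y) + d*(-20*y^2 + 82*y - 62) + 24*y^2 - 84*y + 60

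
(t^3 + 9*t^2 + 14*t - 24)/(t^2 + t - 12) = (t^2 + 5*t - 6)/(t - 3)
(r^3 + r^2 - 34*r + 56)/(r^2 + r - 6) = (r^2 + 3*r - 28)/(r + 3)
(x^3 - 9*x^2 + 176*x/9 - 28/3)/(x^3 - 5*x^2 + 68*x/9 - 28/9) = (x - 6)/(x - 2)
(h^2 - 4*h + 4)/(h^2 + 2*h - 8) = (h - 2)/(h + 4)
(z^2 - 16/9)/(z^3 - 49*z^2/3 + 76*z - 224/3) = (z + 4/3)/(z^2 - 15*z + 56)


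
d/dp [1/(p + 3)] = -1/(p + 3)^2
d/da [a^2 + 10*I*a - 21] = 2*a + 10*I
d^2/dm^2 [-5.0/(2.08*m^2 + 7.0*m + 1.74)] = (43.264*m^2 + 145.6*m - 5.0*(4.16*m + 7.0)*(8.32*m + 14.0) + 36.192)/(2.08*m^2 + 7.0*m + 1.74)^3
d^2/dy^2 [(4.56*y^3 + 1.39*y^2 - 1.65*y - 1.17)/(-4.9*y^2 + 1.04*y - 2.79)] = (-3.41060513164848e-13*y^5 + 2.8421709430404e-14*y^4 + 179.881448*y^3 + 361.954116*y^2 - 384.089796*y - 41.523714)/(117.649*y^6 - 74.9112*y^5 + 216.86322*y^4 - 86.431904*y^3 + 123.479262*y^2 - 24.286392*y + 21.717639)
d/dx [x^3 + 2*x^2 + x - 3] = 3*x^2 + 4*x + 1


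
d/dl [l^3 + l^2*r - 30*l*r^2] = 3*l^2 + 2*l*r - 30*r^2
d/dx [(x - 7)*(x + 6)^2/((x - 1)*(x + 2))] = (x^4 + 2*x^3 + 47*x^2 + 484*x + 348)/(x^4 + 2*x^3 - 3*x^2 - 4*x + 4)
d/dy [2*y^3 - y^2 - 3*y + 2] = 6*y^2 - 2*y - 3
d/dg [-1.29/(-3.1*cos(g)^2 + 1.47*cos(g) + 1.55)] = (7.998*cos(g) - 1.8963)*sin(g)/(1.47*cos(g) - 1.55*cos(2*g))^2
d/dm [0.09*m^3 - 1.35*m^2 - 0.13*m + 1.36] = 0.27*m^2 - 2.7*m - 0.13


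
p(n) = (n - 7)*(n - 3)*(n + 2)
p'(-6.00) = 205.00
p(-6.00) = -468.00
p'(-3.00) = 76.00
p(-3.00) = -60.00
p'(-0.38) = 7.51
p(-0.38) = 40.41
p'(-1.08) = 21.78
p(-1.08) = 30.33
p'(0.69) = -8.61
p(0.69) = 39.21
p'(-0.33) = 6.61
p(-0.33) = 40.76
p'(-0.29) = 5.89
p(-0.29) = 41.01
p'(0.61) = -7.64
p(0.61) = 39.86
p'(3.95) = -15.39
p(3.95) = -17.24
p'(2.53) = -20.28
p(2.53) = 9.52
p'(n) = (n - 7)*(n - 3) + (n - 7)*(n + 2) + (n - 3)*(n + 2) = 3*n^2 - 16*n + 1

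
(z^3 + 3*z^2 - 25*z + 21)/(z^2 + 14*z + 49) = (z^2 - 4*z + 3)/(z + 7)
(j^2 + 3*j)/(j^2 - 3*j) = (j + 3)/(j - 3)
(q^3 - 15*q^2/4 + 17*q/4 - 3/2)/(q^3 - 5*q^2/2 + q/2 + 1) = (4*q - 3)/(2*(2*q + 1))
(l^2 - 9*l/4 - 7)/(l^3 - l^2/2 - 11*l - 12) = (4*l + 7)/(2*(2*l^2 + 7*l + 6))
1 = 1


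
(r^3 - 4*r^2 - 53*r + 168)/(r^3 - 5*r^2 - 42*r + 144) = (r + 7)/(r + 6)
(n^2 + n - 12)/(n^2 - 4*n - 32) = (n - 3)/(n - 8)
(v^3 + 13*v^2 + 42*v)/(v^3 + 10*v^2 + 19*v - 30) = v*(v + 7)/(v^2 + 4*v - 5)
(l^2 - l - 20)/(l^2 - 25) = (l + 4)/(l + 5)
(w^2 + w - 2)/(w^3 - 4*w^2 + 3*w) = (w + 2)/(w*(w - 3))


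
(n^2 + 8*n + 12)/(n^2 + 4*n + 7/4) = 4*(n^2 + 8*n + 12)/(4*n^2 + 16*n + 7)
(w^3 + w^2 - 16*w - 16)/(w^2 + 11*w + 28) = (w^2 - 3*w - 4)/(w + 7)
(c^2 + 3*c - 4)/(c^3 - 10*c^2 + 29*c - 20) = (c + 4)/(c^2 - 9*c + 20)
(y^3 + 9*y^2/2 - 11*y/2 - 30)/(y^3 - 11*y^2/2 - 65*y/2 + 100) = (y^2 + 7*y + 12)/(y^2 - 3*y - 40)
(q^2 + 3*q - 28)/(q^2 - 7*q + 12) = (q + 7)/(q - 3)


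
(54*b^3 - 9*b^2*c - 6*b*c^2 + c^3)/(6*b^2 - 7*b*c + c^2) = (9*b^2 - c^2)/(b - c)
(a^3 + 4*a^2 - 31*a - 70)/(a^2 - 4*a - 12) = (a^2 + 2*a - 35)/(a - 6)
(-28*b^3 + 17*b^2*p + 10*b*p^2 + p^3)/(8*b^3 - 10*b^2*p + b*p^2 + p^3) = (7*b + p)/(-2*b + p)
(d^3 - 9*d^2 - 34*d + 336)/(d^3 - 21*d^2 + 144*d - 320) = (d^2 - d - 42)/(d^2 - 13*d + 40)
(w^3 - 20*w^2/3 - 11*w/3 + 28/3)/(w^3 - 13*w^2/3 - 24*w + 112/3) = (3*w^2 + w - 4)/(3*w^2 + 8*w - 16)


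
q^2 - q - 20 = (q - 5)*(q + 4)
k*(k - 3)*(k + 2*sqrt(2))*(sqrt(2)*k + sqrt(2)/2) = sqrt(2)*k^4 - 5*sqrt(2)*k^3/2 + 4*k^3 - 10*k^2 - 3*sqrt(2)*k^2/2 - 6*k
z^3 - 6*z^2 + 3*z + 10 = (z - 5)*(z - 2)*(z + 1)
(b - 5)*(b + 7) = b^2 + 2*b - 35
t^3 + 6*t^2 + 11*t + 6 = (t + 1)*(t + 2)*(t + 3)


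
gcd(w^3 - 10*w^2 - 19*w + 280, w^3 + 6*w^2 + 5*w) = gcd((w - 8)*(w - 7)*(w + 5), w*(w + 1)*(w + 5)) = w + 5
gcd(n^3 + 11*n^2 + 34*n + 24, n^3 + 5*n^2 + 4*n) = n^2 + 5*n + 4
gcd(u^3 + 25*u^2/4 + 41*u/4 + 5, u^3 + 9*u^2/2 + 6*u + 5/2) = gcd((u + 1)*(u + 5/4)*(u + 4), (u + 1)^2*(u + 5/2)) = u + 1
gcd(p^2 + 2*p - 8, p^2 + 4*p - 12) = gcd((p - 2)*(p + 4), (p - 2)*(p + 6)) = p - 2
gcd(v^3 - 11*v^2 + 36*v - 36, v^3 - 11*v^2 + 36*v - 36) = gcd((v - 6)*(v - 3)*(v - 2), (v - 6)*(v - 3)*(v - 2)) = v^3 - 11*v^2 + 36*v - 36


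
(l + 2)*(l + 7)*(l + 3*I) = l^3 + 9*l^2 + 3*I*l^2 + 14*l + 27*I*l + 42*I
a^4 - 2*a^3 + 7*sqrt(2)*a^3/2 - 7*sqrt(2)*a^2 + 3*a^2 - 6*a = a*(a - 2)*(a + sqrt(2)/2)*(a + 3*sqrt(2))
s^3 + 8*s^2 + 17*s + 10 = (s + 1)*(s + 2)*(s + 5)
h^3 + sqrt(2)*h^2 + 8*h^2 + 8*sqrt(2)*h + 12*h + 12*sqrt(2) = (h + 2)*(h + 6)*(h + sqrt(2))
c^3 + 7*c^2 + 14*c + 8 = (c + 1)*(c + 2)*(c + 4)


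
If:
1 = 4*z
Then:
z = 1/4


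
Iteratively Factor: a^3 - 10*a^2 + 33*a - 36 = (a - 4)*(a^2 - 6*a + 9) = (a - 4)*(a - 3)*(a - 3)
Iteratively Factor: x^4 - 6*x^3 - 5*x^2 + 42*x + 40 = (x + 1)*(x^3 - 7*x^2 + 2*x + 40) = (x - 5)*(x + 1)*(x^2 - 2*x - 8) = (x - 5)*(x - 4)*(x + 1)*(x + 2)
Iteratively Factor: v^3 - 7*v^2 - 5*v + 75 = (v + 3)*(v^2 - 10*v + 25) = (v - 5)*(v + 3)*(v - 5)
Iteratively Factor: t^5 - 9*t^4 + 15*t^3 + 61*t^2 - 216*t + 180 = (t - 2)*(t^4 - 7*t^3 + t^2 + 63*t - 90) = (t - 3)*(t - 2)*(t^3 - 4*t^2 - 11*t + 30) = (t - 5)*(t - 3)*(t - 2)*(t^2 + t - 6) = (t - 5)*(t - 3)*(t - 2)*(t + 3)*(t - 2)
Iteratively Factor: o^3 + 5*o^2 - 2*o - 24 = (o - 2)*(o^2 + 7*o + 12) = (o - 2)*(o + 4)*(o + 3)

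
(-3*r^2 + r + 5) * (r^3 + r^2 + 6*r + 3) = -3*r^5 - 2*r^4 - 12*r^3 + 2*r^2 + 33*r + 15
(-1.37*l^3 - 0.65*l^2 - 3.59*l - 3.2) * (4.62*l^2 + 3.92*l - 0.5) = -6.3294*l^5 - 8.3734*l^4 - 18.4488*l^3 - 28.5318*l^2 - 10.749*l + 1.6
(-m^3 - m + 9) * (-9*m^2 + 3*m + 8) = 9*m^5 - 3*m^4 + m^3 - 84*m^2 + 19*m + 72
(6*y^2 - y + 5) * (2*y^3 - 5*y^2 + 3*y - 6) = 12*y^5 - 32*y^4 + 33*y^3 - 64*y^2 + 21*y - 30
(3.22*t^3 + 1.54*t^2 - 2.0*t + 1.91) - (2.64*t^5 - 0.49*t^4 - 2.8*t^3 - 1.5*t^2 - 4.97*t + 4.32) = -2.64*t^5 + 0.49*t^4 + 6.02*t^3 + 3.04*t^2 + 2.97*t - 2.41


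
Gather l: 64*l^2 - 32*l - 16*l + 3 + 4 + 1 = 64*l^2 - 48*l + 8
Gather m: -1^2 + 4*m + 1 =4*m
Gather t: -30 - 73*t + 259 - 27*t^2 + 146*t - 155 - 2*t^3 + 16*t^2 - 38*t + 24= -2*t^3 - 11*t^2 + 35*t + 98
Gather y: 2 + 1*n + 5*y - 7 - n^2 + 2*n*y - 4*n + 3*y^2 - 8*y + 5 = -n^2 - 3*n + 3*y^2 + y*(2*n - 3)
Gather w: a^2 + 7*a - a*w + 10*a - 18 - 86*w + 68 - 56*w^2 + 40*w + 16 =a^2 + 17*a - 56*w^2 + w*(-a - 46) + 66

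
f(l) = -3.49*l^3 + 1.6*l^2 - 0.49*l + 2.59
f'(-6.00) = -396.61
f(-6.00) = 816.97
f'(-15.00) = -2404.24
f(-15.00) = 12148.69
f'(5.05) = -251.34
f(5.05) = -408.55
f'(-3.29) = -124.35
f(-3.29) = 145.80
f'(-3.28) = -123.63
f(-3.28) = 144.56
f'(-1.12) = -17.21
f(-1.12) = 10.05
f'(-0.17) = -1.34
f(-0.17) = 2.74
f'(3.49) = -116.85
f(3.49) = -127.99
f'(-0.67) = -7.33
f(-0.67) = 4.69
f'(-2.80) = -91.53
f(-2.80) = 93.12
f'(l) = -10.47*l^2 + 3.2*l - 0.49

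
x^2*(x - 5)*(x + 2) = x^4 - 3*x^3 - 10*x^2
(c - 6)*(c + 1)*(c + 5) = c^3 - 31*c - 30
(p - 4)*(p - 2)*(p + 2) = p^3 - 4*p^2 - 4*p + 16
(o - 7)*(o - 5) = o^2 - 12*o + 35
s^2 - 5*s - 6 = (s - 6)*(s + 1)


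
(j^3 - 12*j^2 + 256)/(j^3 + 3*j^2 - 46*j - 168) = (j^2 - 16*j + 64)/(j^2 - j - 42)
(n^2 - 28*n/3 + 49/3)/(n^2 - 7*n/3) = (n - 7)/n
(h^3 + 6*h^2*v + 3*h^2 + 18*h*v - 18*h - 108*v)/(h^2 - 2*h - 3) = (h^2 + 6*h*v + 6*h + 36*v)/(h + 1)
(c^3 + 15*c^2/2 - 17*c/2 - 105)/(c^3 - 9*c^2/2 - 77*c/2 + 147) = (c + 5)/(c - 7)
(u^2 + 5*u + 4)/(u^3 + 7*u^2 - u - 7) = (u + 4)/(u^2 + 6*u - 7)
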